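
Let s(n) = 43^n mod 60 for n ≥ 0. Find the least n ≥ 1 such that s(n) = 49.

Listing terms: s(0) = 1; s(1) = 43; s(2) = 49; s(3) = 7; s(4) = 1.
The sequence repeats with period 4.
The value 49 first appears (with n ≥ 1) at s(2).

2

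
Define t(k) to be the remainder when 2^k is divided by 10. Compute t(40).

We have t(1) = 2, t(2) = 4, t(3) = 8, t(4) = 6, t(5) = 2.
The sequence repeats with period 4.
(40 - 1) mod 4 = 3, so t(40) = t(4) = 6.

6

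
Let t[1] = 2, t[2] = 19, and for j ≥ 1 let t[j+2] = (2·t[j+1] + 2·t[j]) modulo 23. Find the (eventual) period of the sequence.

Computing terms: t[1] = 2,  t[2] = 19,  t[3] = 19,  t[4] = 7,  t[5] = 6,  t[6] = 3,  t[7] = 18,  t[8] = 19,  t[9] = 5,  t[10] = 2,  t[11] = 14,  t[12] = 9,  t[13] = 0,  t[14] = 18,  t[15] = 13,  t[16] = 16,  t[17] = 12,  t[18] = 10,  t[19] = 21,  t[20] = 16,  t[21] = 5,  t[22] = 19,  t[23] = 2,  t[24] = 19.
Since (t[23], t[24]) = (t[1], t[2]) = (2, 19) (two consecutive terms determine the rest), the sequence is periodic with period 22.

22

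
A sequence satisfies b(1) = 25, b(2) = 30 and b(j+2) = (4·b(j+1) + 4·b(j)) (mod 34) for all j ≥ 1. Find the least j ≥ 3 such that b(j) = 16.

b(1) = 25; b(2) = 30; b(3) = 16; b(4) = 14; b(5) = 18; b(6) = 26; b(7) = 6; b(8) = 26; b(9) = 26; b(10) = 4; b(11) = 18; b(12) = 20; b(13) = 16; b(14) = 8; b(15) = 28; b(16) = 8; b(17) = 8; b(18) = 30; b(19) = 16.
Since (b(18), b(19)) = (b(2), b(3)) = (30, 16) (two consecutive terms determine the rest), the sequence is eventually periodic: after a pre-period of length 1 it cycles with period 16.
The value 16 first appears (with j ≥ 3) at b(3).

3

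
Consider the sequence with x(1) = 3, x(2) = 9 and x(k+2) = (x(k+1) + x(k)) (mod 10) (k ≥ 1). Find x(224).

1

Listing terms: x(1) = 3; x(2) = 9; x(3) = 2; x(4) = 1; x(5) = 3; x(6) = 4; x(7) = 7; x(8) = 1; x(9) = 8; x(10) = 9; x(11) = 7; x(12) = 6; x(13) = 3; x(14) = 9.
The sequence repeats with period 12.
So x(224) = x(1 + ((224-1) mod 12)) = x(8) = 1.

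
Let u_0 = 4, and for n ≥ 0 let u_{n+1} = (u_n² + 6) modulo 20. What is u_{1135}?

u_0 = 4; u_1 = 2; u_2 = 10; u_3 = 6; u_4 = 2.
Since u_4 = u_1 = 2, the sequence is eventually periodic: after a pre-period of length 1 it cycles with period 3.
For n ≥ 1, u_n depends only on (n - 1) mod 3. (1135 - 1) mod 3 = 0, so u_{1135} = u_1 = 2.

2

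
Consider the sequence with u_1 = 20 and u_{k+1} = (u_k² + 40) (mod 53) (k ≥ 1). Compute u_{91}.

We have u_1 = 20,  u_2 = 16,  u_3 = 31,  u_4 = 47,  u_5 = 23,  u_6 = 39,  u_7 = 24,  u_8 = 33,  u_9 = 16.
Since u_9 = u_2 = 16, the sequence is eventually periodic: after a pre-period of length 1 it cycles with period 7.
For k ≥ 2, u_k depends only on (k - 2) mod 7. (91 - 2) mod 7 = 5, so u_{91} = u_7 = 24.

24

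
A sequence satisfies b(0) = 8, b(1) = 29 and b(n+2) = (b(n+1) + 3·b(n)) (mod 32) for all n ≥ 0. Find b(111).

Computing terms: b(0) = 8, b(1) = 29, b(2) = 21, b(3) = 12, b(4) = 11, b(5) = 15, b(6) = 16, b(7) = 29, b(8) = 13, b(9) = 4, b(10) = 11, b(11) = 23, b(12) = 24, b(13) = 29, b(14) = 5, b(15) = 28, b(16) = 11, b(17) = 31, b(18) = 0, b(19) = 29, b(20) = 29, b(21) = 20, b(22) = 11, b(23) = 7, b(24) = 8, b(25) = 29.
The sequence repeats with period 24.
(111 - 0) mod 24 = 15, so b(111) = b(15) = 28.

28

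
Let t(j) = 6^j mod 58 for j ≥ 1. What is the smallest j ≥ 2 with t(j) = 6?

We have t(1) = 6; t(2) = 36; t(3) = 42; t(4) = 20; t(5) = 4; t(6) = 24; t(7) = 28; t(8) = 52; t(9) = 22; t(10) = 16; t(11) = 38; t(12) = 54; t(13) = 34; t(14) = 30; t(15) = 6.
The sequence repeats with period 14.
The value 6 next appears (with j ≥ 2) at t(15).

15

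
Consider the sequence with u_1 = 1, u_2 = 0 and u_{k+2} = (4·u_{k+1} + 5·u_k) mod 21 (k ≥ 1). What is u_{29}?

Listing terms: u_1 = 1,  u_2 = 0,  u_3 = 5,  u_4 = 20,  u_5 = 0,  u_6 = 16,  u_7 = 1,  u_8 = 0.
The sequence repeats with period 6.
So u_{29} = u_{1 + ((29-1) mod 6)} = u_5 = 0.

0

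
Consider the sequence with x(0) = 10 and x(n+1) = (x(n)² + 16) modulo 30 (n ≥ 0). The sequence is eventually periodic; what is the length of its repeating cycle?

3

Listing terms: x(0) = 10; x(1) = 26; x(2) = 2; x(3) = 20; x(4) = 26.
Since x(4) = x(1) = 26, the sequence is eventually periodic: after a pre-period of length 1 it cycles with period 3.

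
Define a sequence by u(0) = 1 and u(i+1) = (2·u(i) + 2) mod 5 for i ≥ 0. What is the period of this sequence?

4

We have u(0) = 1; u(1) = 4; u(2) = 0; u(3) = 2; u(4) = 1.
The sequence repeats with period 4.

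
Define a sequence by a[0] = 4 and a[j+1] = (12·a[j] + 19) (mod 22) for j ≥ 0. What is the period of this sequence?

Listing terms: a[0] = 4, a[1] = 1, a[2] = 9, a[3] = 17, a[4] = 3, a[5] = 11, a[6] = 19, a[7] = 5, a[8] = 13, a[9] = 21, a[10] = 7, a[11] = 15, a[12] = 1.
Since a[12] = a[1] = 1, the sequence is eventually periodic: after a pre-period of length 1 it cycles with period 11.

11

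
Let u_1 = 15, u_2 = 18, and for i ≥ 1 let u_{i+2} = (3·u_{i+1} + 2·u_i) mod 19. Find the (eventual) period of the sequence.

We have u_1 = 15,  u_2 = 18,  u_3 = 8,  u_4 = 3,  u_5 = 6,  u_6 = 5,  u_7 = 8,  u_8 = 15,  u_9 = 4,  u_{10} = 4,  u_{11} = 1,  u_{12} = 11,  u_{13} = 16,  u_{14} = 13,  u_{15} = 14,  u_{16} = 11,  u_{17} = 4,  u_{18} = 15,  u_{19} = 15,  u_{20} = 18.
The sequence repeats with period 18.

18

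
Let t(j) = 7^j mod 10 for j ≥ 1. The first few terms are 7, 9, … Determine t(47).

We have t(1) = 7; t(2) = 9; t(3) = 3; t(4) = 1; t(5) = 7.
The sequence repeats with period 4.
So t(47) = t(1 + ((47-1) mod 4)) = t(3) = 3.

3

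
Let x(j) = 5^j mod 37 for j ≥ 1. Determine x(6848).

Computing terms: x(1) = 5, x(2) = 25, x(3) = 14, x(4) = 33, x(5) = 17, x(6) = 11, x(7) = 18, x(8) = 16, x(9) = 6, x(10) = 30, x(11) = 2, x(12) = 10, x(13) = 13, x(14) = 28, x(15) = 29, x(16) = 34, x(17) = 22, x(18) = 36, x(19) = 32, x(20) = 12, x(21) = 23, x(22) = 4, x(23) = 20, x(24) = 26, x(25) = 19, x(26) = 21, x(27) = 31, x(28) = 7, x(29) = 35, x(30) = 27, x(31) = 24, x(32) = 9, x(33) = 8, x(34) = 3, x(35) = 15, x(36) = 1, x(37) = 5.
The sequence repeats with period 36.
(6848 - 1) mod 36 = 7, so x(6848) = x(8) = 16.

16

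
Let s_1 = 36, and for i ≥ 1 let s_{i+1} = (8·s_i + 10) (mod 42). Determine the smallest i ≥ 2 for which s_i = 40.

Computing terms: s_1 = 36; s_2 = 4; s_3 = 0; s_4 = 10; s_5 = 6; s_6 = 16; s_7 = 12; s_8 = 22; s_9 = 18; s_{10} = 28; s_{11} = 24; s_{12} = 34; s_{13} = 30; s_{14} = 40; s_{15} = 36.
The sequence repeats with period 14.
The value 40 first appears (with i ≥ 2) at s_{14}.

14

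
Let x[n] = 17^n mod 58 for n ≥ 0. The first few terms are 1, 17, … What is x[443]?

41

Computing terms: x[0] = 1,  x[1] = 17,  x[2] = 57,  x[3] = 41,  x[4] = 1.
The sequence repeats with period 4.
(443 - 0) mod 4 = 3, so x[443] = x[3] = 41.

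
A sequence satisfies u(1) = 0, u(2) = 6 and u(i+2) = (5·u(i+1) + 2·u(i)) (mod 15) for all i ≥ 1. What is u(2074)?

6

We have u(1) = 0, u(2) = 6, u(3) = 0, u(4) = 12, u(5) = 0, u(6) = 9, u(7) = 0, u(8) = 3, u(9) = 0, u(10) = 6.
Since (u(9), u(10)) = (u(1), u(2)) = (0, 6) (two consecutive terms determine the rest), the sequence is periodic with period 8.
So u(2074) = u(1 + ((2074-1) mod 8)) = u(2) = 6.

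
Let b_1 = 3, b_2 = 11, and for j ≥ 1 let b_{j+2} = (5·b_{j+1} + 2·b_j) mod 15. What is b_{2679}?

4

Listing terms: b_1 = 3,  b_2 = 11,  b_3 = 1,  b_4 = 12,  b_5 = 2,  b_6 = 4,  b_7 = 9,  b_8 = 8,  b_9 = 13,  b_{10} = 6,  b_{11} = 11,  b_{12} = 7,  b_{13} = 12,  b_{14} = 14,  b_{15} = 4,  b_{16} = 3,  b_{17} = 8,  b_{18} = 1,  b_{19} = 6,  b_{20} = 2,  b_{21} = 7,  b_{22} = 9,  b_{23} = 14,  b_{24} = 13,  b_{25} = 3,  b_{26} = 11.
The sequence repeats with period 24.
(2679 - 1) mod 24 = 14, so b_{2679} = b_{15} = 4.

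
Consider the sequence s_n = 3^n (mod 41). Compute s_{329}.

Computing terms: s_0 = 1, s_1 = 3, s_2 = 9, s_3 = 27, s_4 = 40, s_5 = 38, s_6 = 32, s_7 = 14, s_8 = 1.
Since s_8 = s_0 = 1, the sequence is periodic with period 8.
So s_{329} = s_{0 + ((329-0) mod 8)} = s_1 = 3.

3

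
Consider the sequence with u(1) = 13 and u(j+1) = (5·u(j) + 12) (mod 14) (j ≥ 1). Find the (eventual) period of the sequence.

6

u(1) = 13; u(2) = 7; u(3) = 5; u(4) = 9; u(5) = 1; u(6) = 3; u(7) = 13.
Since u(7) = u(1) = 13, the sequence is periodic with period 6.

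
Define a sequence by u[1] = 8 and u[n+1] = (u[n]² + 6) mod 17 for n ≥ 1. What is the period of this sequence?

Computing terms: u[1] = 8,  u[2] = 2,  u[3] = 10,  u[4] = 4,  u[5] = 5,  u[6] = 14,  u[7] = 15,  u[8] = 10.
Since u[8] = u[3] = 10, the sequence is eventually periodic: after a pre-period of length 2 it cycles with period 5.

5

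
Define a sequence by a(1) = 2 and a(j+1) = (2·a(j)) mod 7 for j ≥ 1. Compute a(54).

a(1) = 2; a(2) = 4; a(3) = 1; a(4) = 2.
Since a(4) = a(1) = 2, the sequence is periodic with period 3.
So a(54) = a(1 + ((54-1) mod 3)) = a(3) = 1.

1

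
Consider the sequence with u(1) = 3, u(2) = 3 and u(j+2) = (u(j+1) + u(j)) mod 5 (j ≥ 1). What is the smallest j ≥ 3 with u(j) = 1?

u(1) = 3,  u(2) = 3,  u(3) = 1,  u(4) = 4,  u(5) = 0,  u(6) = 4,  u(7) = 4,  u(8) = 3,  u(9) = 2,  u(10) = 0,  u(11) = 2,  u(12) = 2,  u(13) = 4,  u(14) = 1,  u(15) = 0,  u(16) = 1,  u(17) = 1,  u(18) = 2,  u(19) = 3,  u(20) = 0,  u(21) = 3,  u(22) = 3.
The sequence repeats with period 20.
The value 1 first appears (with j ≥ 3) at u(3).

3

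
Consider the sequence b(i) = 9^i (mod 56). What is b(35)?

Computing terms: b(1) = 9, b(2) = 25, b(3) = 1, b(4) = 9.
Since b(4) = b(1) = 9, the sequence is periodic with period 3.
So b(35) = b(1 + ((35-1) mod 3)) = b(2) = 25.

25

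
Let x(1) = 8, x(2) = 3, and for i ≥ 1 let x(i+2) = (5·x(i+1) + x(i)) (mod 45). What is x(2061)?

28

Listing terms: x(1) = 8, x(2) = 3, x(3) = 23, x(4) = 28, x(5) = 28, x(6) = 33, x(7) = 13, x(8) = 8, x(9) = 8, x(10) = 3.
The sequence repeats with period 8.
So x(2061) = x(1 + ((2061-1) mod 8)) = x(5) = 28.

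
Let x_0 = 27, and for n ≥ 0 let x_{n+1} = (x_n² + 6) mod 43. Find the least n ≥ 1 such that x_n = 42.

x_0 = 27,  x_1 = 4,  x_2 = 22,  x_3 = 17,  x_4 = 37,  x_5 = 42,  x_6 = 7,  x_7 = 12,  x_8 = 21,  x_9 = 17.
Since x_9 = x_3 = 17, the sequence is eventually periodic: after a pre-period of length 3 it cycles with period 6.
The value 42 first appears (with n ≥ 1) at x_5.

5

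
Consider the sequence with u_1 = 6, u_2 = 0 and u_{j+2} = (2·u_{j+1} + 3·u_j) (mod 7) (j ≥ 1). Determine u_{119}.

u_1 = 6, u_2 = 0, u_3 = 4, u_4 = 1, u_5 = 0, u_6 = 3, u_7 = 6, u_8 = 0.
The sequence repeats with period 6.
So u_{119} = u_{1 + ((119-1) mod 6)} = u_5 = 0.

0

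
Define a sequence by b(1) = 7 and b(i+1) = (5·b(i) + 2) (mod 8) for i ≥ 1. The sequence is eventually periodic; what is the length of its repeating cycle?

b(1) = 7,  b(2) = 5,  b(3) = 3,  b(4) = 1,  b(5) = 7.
The sequence repeats with period 4.

4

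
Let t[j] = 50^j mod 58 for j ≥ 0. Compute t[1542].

Listing terms: t[0] = 1,  t[1] = 50,  t[2] = 6,  t[3] = 10,  t[4] = 36,  t[5] = 2,  t[6] = 42,  t[7] = 12,  t[8] = 20,  t[9] = 14,  t[10] = 4,  t[11] = 26,  t[12] = 24,  t[13] = 40,  t[14] = 28,  t[15] = 8,  t[16] = 52,  t[17] = 48,  t[18] = 22,  t[19] = 56,  t[20] = 16,  t[21] = 46,  t[22] = 38,  t[23] = 44,  t[24] = 54,  t[25] = 32,  t[26] = 34,  t[27] = 18,  t[28] = 30,  t[29] = 50.
Since t[29] = t[1] = 50, the sequence is eventually periodic: after a pre-period of length 1 it cycles with period 28.
For j ≥ 1, t[j] depends only on (j - 1) mod 28. (1542 - 1) mod 28 = 1, so t[1542] = t[2] = 6.

6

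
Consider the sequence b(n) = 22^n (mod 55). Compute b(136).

11

b(0) = 1,  b(1) = 22,  b(2) = 44,  b(3) = 33,  b(4) = 11,  b(5) = 22.
Since b(5) = b(1) = 22, the sequence is eventually periodic: after a pre-period of length 1 it cycles with period 4.
For n ≥ 1, b(n) depends only on (n - 1) mod 4. (136 - 1) mod 4 = 3, so b(136) = b(4) = 11.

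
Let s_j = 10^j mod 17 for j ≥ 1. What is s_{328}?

Listing terms: s_1 = 10; s_2 = 15; s_3 = 14; s_4 = 4; s_5 = 6; s_6 = 9; s_7 = 5; s_8 = 16; s_9 = 7; s_{10} = 2; s_{11} = 3; s_{12} = 13; s_{13} = 11; s_{14} = 8; s_{15} = 12; s_{16} = 1; s_{17} = 10.
Since s_{17} = s_1 = 10, the sequence is periodic with period 16.
(328 - 1) mod 16 = 7, so s_{328} = s_8 = 16.

16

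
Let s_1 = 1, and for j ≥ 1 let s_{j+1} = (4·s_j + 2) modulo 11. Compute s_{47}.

Listing terms: s_1 = 1, s_2 = 6, s_3 = 4, s_4 = 7, s_5 = 8, s_6 = 1.
Since s_6 = s_1 = 1, the sequence is periodic with period 5.
So s_{47} = s_{1 + ((47-1) mod 5)} = s_2 = 6.

6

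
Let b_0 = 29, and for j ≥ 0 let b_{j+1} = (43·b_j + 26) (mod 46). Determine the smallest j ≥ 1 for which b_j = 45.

21

We have b_0 = 29, b_1 = 31, b_2 = 25, b_3 = 43, b_4 = 35, b_5 = 13, b_6 = 33, b_7 = 19, b_8 = 15, b_9 = 27, b_{10} = 37, b_{11} = 7, b_{12} = 5, b_{13} = 11, b_{14} = 39, b_{15} = 1, b_{16} = 23, b_{17} = 3, b_{18} = 17, b_{19} = 21, b_{20} = 9, b_{21} = 45, b_{22} = 29.
Since b_{22} = b_0 = 29, the sequence is periodic with period 22.
The value 45 first appears (with j ≥ 1) at b_{21}.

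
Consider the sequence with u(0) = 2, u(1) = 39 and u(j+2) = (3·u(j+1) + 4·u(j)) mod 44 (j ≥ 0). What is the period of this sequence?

Computing terms: u(0) = 2; u(1) = 39; u(2) = 37; u(3) = 3; u(4) = 25; u(5) = 43; u(6) = 9; u(7) = 23; u(8) = 17; u(9) = 11; u(10) = 13; u(11) = 39; u(12) = 37.
Since (u(11), u(12)) = (u(1), u(2)) = (39, 37) (two consecutive terms determine the rest), the sequence is eventually periodic: after a pre-period of length 1 it cycles with period 10.

10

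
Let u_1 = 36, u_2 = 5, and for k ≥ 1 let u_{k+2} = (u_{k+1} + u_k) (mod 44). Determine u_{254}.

u_1 = 36; u_2 = 5; u_3 = 41; u_4 = 2; u_5 = 43; u_6 = 1; u_7 = 0; u_8 = 1; u_9 = 1; u_{10} = 2; u_{11} = 3; u_{12} = 5; u_{13} = 8; u_{14} = 13; u_{15} = 21; u_{16} = 34; u_{17} = 11; u_{18} = 1; u_{19} = 12; u_{20} = 13; u_{21} = 25; u_{22} = 38; u_{23} = 19; u_{24} = 13; u_{25} = 32; u_{26} = 1; u_{27} = 33; u_{28} = 34; u_{29} = 23; u_{30} = 13; u_{31} = 36; u_{32} = 5.
The sequence repeats with period 30.
(254 - 1) mod 30 = 13, so u_{254} = u_{14} = 13.

13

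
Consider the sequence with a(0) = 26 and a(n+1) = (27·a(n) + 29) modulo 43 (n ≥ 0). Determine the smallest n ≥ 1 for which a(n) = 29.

Computing terms: a(0) = 26, a(1) = 0, a(2) = 29, a(3) = 38, a(4) = 23, a(5) = 5, a(6) = 35, a(7) = 28, a(8) = 11, a(9) = 25, a(10) = 16, a(11) = 31, a(12) = 6, a(13) = 19, a(14) = 26.
The sequence repeats with period 14.
The value 29 first appears (with n ≥ 1) at a(2).

2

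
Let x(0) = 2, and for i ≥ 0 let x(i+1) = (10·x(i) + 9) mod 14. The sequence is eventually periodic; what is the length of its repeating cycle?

We have x(0) = 2,  x(1) = 1,  x(2) = 5,  x(3) = 3,  x(4) = 11,  x(5) = 7,  x(6) = 9,  x(7) = 1.
Since x(7) = x(1) = 1, the sequence is eventually periodic: after a pre-period of length 1 it cycles with period 6.

6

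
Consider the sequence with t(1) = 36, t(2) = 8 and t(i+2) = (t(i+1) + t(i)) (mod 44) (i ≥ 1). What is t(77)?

t(1) = 36; t(2) = 8; t(3) = 0; t(4) = 8; t(5) = 8; t(6) = 16; t(7) = 24; t(8) = 40; t(9) = 20; t(10) = 16; t(11) = 36; t(12) = 8.
Since (t(11), t(12)) = (t(1), t(2)) = (36, 8) (two consecutive terms determine the rest), the sequence is periodic with period 10.
(77 - 1) mod 10 = 6, so t(77) = t(7) = 24.

24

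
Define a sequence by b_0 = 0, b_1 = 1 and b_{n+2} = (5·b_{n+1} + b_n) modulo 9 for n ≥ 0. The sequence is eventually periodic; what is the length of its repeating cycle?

8

b_0 = 0; b_1 = 1; b_2 = 5; b_3 = 8; b_4 = 0; b_5 = 8; b_6 = 4; b_7 = 1; b_8 = 0; b_9 = 1.
Since (b_8, b_9) = (b_0, b_1) = (0, 1) (two consecutive terms determine the rest), the sequence is periodic with period 8.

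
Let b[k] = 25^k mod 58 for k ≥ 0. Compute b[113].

25

Computing terms: b[0] = 1; b[1] = 25; b[2] = 45; b[3] = 23; b[4] = 53; b[5] = 49; b[6] = 7; b[7] = 1.
Since b[7] = b[0] = 1, the sequence is periodic with period 7.
So b[113] = b[0 + ((113-0) mod 7)] = b[1] = 25.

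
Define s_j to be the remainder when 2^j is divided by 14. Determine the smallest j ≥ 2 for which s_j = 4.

Listing terms: s_1 = 2, s_2 = 4, s_3 = 8, s_4 = 2.
Since s_4 = s_1 = 2, the sequence is periodic with period 3.
The value 4 first appears (with j ≥ 2) at s_2.

2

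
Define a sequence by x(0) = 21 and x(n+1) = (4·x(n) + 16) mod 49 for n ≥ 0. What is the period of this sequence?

x(0) = 21,  x(1) = 2,  x(2) = 24,  x(3) = 14,  x(4) = 23,  x(5) = 10,  x(6) = 7,  x(7) = 44,  x(8) = 45,  x(9) = 0,  x(10) = 16,  x(11) = 31,  x(12) = 42,  x(13) = 37,  x(14) = 17,  x(15) = 35,  x(16) = 9,  x(17) = 3,  x(18) = 28,  x(19) = 30,  x(20) = 38,  x(21) = 21.
Since x(21) = x(0) = 21, the sequence is periodic with period 21.

21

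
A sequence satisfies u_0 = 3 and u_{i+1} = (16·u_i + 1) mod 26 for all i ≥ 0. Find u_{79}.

Listing terms: u_0 = 3, u_1 = 23, u_2 = 5, u_3 = 3.
Since u_3 = u_0 = 3, the sequence is periodic with period 3.
So u_{79} = u_{0 + ((79-0) mod 3)} = u_1 = 23.

23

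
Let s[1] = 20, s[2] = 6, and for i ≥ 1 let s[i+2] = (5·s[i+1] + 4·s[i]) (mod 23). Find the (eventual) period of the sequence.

22

Listing terms: s[1] = 20; s[2] = 6; s[3] = 18; s[4] = 22; s[5] = 21; s[6] = 9; s[7] = 14; s[8] = 14; s[9] = 11; s[10] = 19; s[11] = 1; s[12] = 12; s[13] = 18; s[14] = 0; s[15] = 3; s[16] = 15; s[17] = 18; s[18] = 12; s[19] = 17; s[20] = 18; s[21] = 20; s[22] = 11; s[23] = 20; s[24] = 6.
The sequence repeats with period 22.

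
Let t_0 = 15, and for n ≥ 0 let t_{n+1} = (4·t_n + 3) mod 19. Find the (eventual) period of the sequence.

9

Listing terms: t_0 = 15,  t_1 = 6,  t_2 = 8,  t_3 = 16,  t_4 = 10,  t_5 = 5,  t_6 = 4,  t_7 = 0,  t_8 = 3,  t_9 = 15.
Since t_9 = t_0 = 15, the sequence is periodic with period 9.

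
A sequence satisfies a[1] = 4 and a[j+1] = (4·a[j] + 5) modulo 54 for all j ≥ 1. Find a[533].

3

Computing terms: a[1] = 4; a[2] = 21; a[3] = 35; a[4] = 37; a[5] = 45; a[6] = 23; a[7] = 43; a[8] = 15; a[9] = 11; a[10] = 49; a[11] = 39; a[12] = 53; a[13] = 1; a[14] = 9; a[15] = 41; a[16] = 7; a[17] = 33; a[18] = 29; a[19] = 13; a[20] = 3; a[21] = 17; a[22] = 19; a[23] = 27; a[24] = 5; a[25] = 25; a[26] = 51; a[27] = 47; a[28] = 31; a[29] = 21.
Since a[29] = a[2] = 21, the sequence is eventually periodic: after a pre-period of length 1 it cycles with period 27.
For j ≥ 2, a[j] depends only on (j - 2) mod 27. (533 - 2) mod 27 = 18, so a[533] = a[20] = 3.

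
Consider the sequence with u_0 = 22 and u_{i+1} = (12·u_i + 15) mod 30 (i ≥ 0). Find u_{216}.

Listing terms: u_0 = 22; u_1 = 9; u_2 = 3; u_3 = 21; u_4 = 27; u_5 = 9.
Since u_5 = u_1 = 9, the sequence is eventually periodic: after a pre-period of length 1 it cycles with period 4.
For i ≥ 1, u_i depends only on (i - 1) mod 4. (216 - 1) mod 4 = 3, so u_{216} = u_4 = 27.

27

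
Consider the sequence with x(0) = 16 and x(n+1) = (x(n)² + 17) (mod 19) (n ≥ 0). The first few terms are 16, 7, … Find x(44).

We have x(0) = 16; x(1) = 7; x(2) = 9; x(3) = 3; x(4) = 7.
Since x(4) = x(1) = 7, the sequence is eventually periodic: after a pre-period of length 1 it cycles with period 3.
For n ≥ 1, x(n) depends only on (n - 1) mod 3. (44 - 1) mod 3 = 1, so x(44) = x(2) = 9.

9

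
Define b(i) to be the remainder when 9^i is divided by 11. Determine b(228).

Computing terms: b(1) = 9, b(2) = 4, b(3) = 3, b(4) = 5, b(5) = 1, b(6) = 9.
The sequence repeats with period 5.
(228 - 1) mod 5 = 2, so b(228) = b(3) = 3.

3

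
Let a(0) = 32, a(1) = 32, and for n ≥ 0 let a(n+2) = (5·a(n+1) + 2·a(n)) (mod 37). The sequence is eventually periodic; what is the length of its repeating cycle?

36

Listing terms: a(0) = 32; a(1) = 32; a(2) = 2; a(3) = 0; a(4) = 4; a(5) = 20; a(6) = 34; a(7) = 25; a(8) = 8; a(9) = 16; a(10) = 22; a(11) = 31; a(12) = 14; a(13) = 21; a(14) = 22; a(15) = 4; a(16) = 27; a(17) = 32; a(18) = 29; a(19) = 24; a(20) = 30; a(21) = 13; a(22) = 14; a(23) = 22; a(24) = 27; a(25) = 31; a(26) = 24; a(27) = 34; a(28) = 33; a(29) = 11; a(30) = 10; a(31) = 35; a(32) = 10; a(33) = 9; a(34) = 28; a(35) = 10; a(36) = 32; a(37) = 32.
The sequence repeats with period 36.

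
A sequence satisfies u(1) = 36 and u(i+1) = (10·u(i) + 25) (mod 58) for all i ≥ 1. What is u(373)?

29

Listing terms: u(1) = 36,  u(2) = 37,  u(3) = 47,  u(4) = 31,  u(5) = 45,  u(6) = 11,  u(7) = 19,  u(8) = 41,  u(9) = 29,  u(10) = 25,  u(11) = 43,  u(12) = 49,  u(13) = 51,  u(14) = 13,  u(15) = 39,  u(16) = 9,  u(17) = 57,  u(18) = 15,  u(19) = 1,  u(20) = 35,  u(21) = 27,  u(22) = 5,  u(23) = 17,  u(24) = 21,  u(25) = 3,  u(26) = 55,  u(27) = 53,  u(28) = 33,  u(29) = 7,  u(30) = 37.
Since u(30) = u(2) = 37, the sequence is eventually periodic: after a pre-period of length 1 it cycles with period 28.
For i ≥ 2, u(i) depends only on (i - 2) mod 28. (373 - 2) mod 28 = 7, so u(373) = u(9) = 29.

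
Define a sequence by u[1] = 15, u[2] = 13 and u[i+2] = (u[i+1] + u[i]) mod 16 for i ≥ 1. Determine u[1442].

Computing terms: u[1] = 15, u[2] = 13, u[3] = 12, u[4] = 9, u[5] = 5, u[6] = 14, u[7] = 3, u[8] = 1, u[9] = 4, u[10] = 5, u[11] = 9, u[12] = 14, u[13] = 7, u[14] = 5, u[15] = 12, u[16] = 1, u[17] = 13, u[18] = 14, u[19] = 11, u[20] = 9, u[21] = 4, u[22] = 13, u[23] = 1, u[24] = 14, u[25] = 15, u[26] = 13.
The sequence repeats with period 24.
(1442 - 1) mod 24 = 1, so u[1442] = u[2] = 13.

13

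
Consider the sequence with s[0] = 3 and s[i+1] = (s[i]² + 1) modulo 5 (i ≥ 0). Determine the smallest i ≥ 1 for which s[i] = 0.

1

Listing terms: s[0] = 3,  s[1] = 0,  s[2] = 1,  s[3] = 2,  s[4] = 0.
Since s[4] = s[1] = 0, the sequence is eventually periodic: after a pre-period of length 1 it cycles with period 3.
The value 0 first appears (with i ≥ 1) at s[1].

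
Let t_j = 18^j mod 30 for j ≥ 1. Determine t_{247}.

12

Computing terms: t_1 = 18,  t_2 = 24,  t_3 = 12,  t_4 = 6,  t_5 = 18.
The sequence repeats with period 4.
(247 - 1) mod 4 = 2, so t_{247} = t_3 = 12.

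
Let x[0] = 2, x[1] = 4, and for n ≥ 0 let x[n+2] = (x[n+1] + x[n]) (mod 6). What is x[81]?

4

x[0] = 2,  x[1] = 4,  x[2] = 0,  x[3] = 4,  x[4] = 4,  x[5] = 2,  x[6] = 0,  x[7] = 2,  x[8] = 2,  x[9] = 4.
Since (x[8], x[9]) = (x[0], x[1]) = (2, 4) (two consecutive terms determine the rest), the sequence is periodic with period 8.
(81 - 0) mod 8 = 1, so x[81] = x[1] = 4.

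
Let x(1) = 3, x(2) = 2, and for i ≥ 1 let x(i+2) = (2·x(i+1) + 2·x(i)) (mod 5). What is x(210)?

x(1) = 3, x(2) = 2, x(3) = 0, x(4) = 4, x(5) = 3, x(6) = 4, x(7) = 4, x(8) = 1, x(9) = 0, x(10) = 2, x(11) = 4, x(12) = 2, x(13) = 2, x(14) = 3, x(15) = 0, x(16) = 1, x(17) = 2, x(18) = 1, x(19) = 1, x(20) = 4, x(21) = 0, x(22) = 3, x(23) = 1, x(24) = 3, x(25) = 3, x(26) = 2.
Since (x(25), x(26)) = (x(1), x(2)) = (3, 2) (two consecutive terms determine the rest), the sequence is periodic with period 24.
So x(210) = x(1 + ((210-1) mod 24)) = x(18) = 1.

1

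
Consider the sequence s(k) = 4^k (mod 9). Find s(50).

7

We have s(1) = 4,  s(2) = 7,  s(3) = 1,  s(4) = 4.
Since s(4) = s(1) = 4, the sequence is periodic with period 3.
So s(50) = s(1 + ((50-1) mod 3)) = s(2) = 7.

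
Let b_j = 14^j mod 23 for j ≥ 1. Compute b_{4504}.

8

We have b_1 = 14, b_2 = 12, b_3 = 7, b_4 = 6, b_5 = 15, b_6 = 3, b_7 = 19, b_8 = 13, b_9 = 21, b_{10} = 18, b_{11} = 22, b_{12} = 9, b_{13} = 11, b_{14} = 16, b_{15} = 17, b_{16} = 8, b_{17} = 20, b_{18} = 4, b_{19} = 10, b_{20} = 2, b_{21} = 5, b_{22} = 1, b_{23} = 14.
Since b_{23} = b_1 = 14, the sequence is periodic with period 22.
So b_{4504} = b_{1 + ((4504-1) mod 22)} = b_{16} = 8.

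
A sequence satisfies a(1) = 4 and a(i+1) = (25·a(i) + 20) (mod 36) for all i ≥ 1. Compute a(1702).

a(1) = 4; a(2) = 12; a(3) = 32; a(4) = 28; a(5) = 0; a(6) = 20; a(7) = 16; a(8) = 24; a(9) = 8; a(10) = 4.
The sequence repeats with period 9.
So a(1702) = a(1 + ((1702-1) mod 9)) = a(1) = 4.

4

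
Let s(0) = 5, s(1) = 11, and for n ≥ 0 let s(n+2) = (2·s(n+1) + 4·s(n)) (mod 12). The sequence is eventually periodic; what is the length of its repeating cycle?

8

Listing terms: s(0) = 5; s(1) = 11; s(2) = 6; s(3) = 8; s(4) = 4; s(5) = 4; s(6) = 0; s(7) = 4; s(8) = 8; s(9) = 8; s(10) = 0; s(11) = 8; s(12) = 4.
Since (s(11), s(12)) = (s(3), s(4)) = (8, 4) (two consecutive terms determine the rest), the sequence is eventually periodic: after a pre-period of length 3 it cycles with period 8.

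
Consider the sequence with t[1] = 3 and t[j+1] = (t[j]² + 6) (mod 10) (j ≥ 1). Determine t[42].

1

Listing terms: t[1] = 3, t[2] = 5, t[3] = 1, t[4] = 7, t[5] = 5.
Since t[5] = t[2] = 5, the sequence is eventually periodic: after a pre-period of length 1 it cycles with period 3.
For j ≥ 2, t[j] depends only on (j - 2) mod 3. (42 - 2) mod 3 = 1, so t[42] = t[3] = 1.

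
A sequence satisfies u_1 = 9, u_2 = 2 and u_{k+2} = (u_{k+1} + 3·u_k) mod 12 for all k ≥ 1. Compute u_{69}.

5

Listing terms: u_1 = 9; u_2 = 2; u_3 = 5; u_4 = 11; u_5 = 2; u_6 = 11; u_7 = 5; u_8 = 2; u_9 = 5.
Since (u_8, u_9) = (u_2, u_3) = (2, 5) (two consecutive terms determine the rest), the sequence is eventually periodic: after a pre-period of length 1 it cycles with period 6.
For k ≥ 2, u_k depends only on (k - 2) mod 6. (69 - 2) mod 6 = 1, so u_{69} = u_3 = 5.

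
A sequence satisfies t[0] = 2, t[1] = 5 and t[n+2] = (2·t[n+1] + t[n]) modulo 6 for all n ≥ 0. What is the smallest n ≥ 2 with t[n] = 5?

3

Listing terms: t[0] = 2, t[1] = 5, t[2] = 0, t[3] = 5, t[4] = 4, t[5] = 1, t[6] = 0, t[7] = 1, t[8] = 2, t[9] = 5.
The sequence repeats with period 8.
The value 5 first appears (with n ≥ 2) at t[3].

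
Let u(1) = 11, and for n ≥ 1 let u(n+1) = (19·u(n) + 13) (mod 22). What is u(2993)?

7

We have u(1) = 11, u(2) = 2, u(3) = 7, u(4) = 14, u(5) = 15, u(6) = 12, u(7) = 21, u(8) = 16, u(9) = 9, u(10) = 8, u(11) = 11.
Since u(11) = u(1) = 11, the sequence is periodic with period 10.
So u(2993) = u(1 + ((2993-1) mod 10)) = u(3) = 7.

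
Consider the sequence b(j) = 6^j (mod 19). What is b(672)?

Computing terms: b(0) = 1; b(1) = 6; b(2) = 17; b(3) = 7; b(4) = 4; b(5) = 5; b(6) = 11; b(7) = 9; b(8) = 16; b(9) = 1.
The sequence repeats with period 9.
So b(672) = b(0 + ((672-0) mod 9)) = b(6) = 11.

11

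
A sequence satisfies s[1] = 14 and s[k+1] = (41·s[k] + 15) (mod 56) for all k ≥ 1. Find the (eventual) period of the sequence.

We have s[1] = 14; s[2] = 29; s[3] = 28; s[4] = 43; s[5] = 42; s[6] = 1; s[7] = 0; s[8] = 15; s[9] = 14.
Since s[9] = s[1] = 14, the sequence is periodic with period 8.

8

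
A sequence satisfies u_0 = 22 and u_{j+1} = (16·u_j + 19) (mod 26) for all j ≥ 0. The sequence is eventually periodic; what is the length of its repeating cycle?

Listing terms: u_0 = 22, u_1 = 7, u_2 = 1, u_3 = 9, u_4 = 7.
Since u_4 = u_1 = 7, the sequence is eventually periodic: after a pre-period of length 1 it cycles with period 3.

3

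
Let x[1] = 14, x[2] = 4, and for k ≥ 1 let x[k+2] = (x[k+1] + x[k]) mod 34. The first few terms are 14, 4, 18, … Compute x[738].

We have x[1] = 14; x[2] = 4; x[3] = 18; x[4] = 22; x[5] = 6; x[6] = 28; x[7] = 0; x[8] = 28; x[9] = 28; x[10] = 22; x[11] = 16; x[12] = 4; x[13] = 20; x[14] = 24; x[15] = 10; x[16] = 0; x[17] = 10; x[18] = 10; x[19] = 20; x[20] = 30; x[21] = 16; x[22] = 12; x[23] = 28; x[24] = 6; x[25] = 0; x[26] = 6; x[27] = 6; x[28] = 12; x[29] = 18; x[30] = 30; x[31] = 14; x[32] = 10; x[33] = 24; x[34] = 0; x[35] = 24; x[36] = 24; x[37] = 14; x[38] = 4.
Since (x[37], x[38]) = (x[1], x[2]) = (14, 4) (two consecutive terms determine the rest), the sequence is periodic with period 36.
(738 - 1) mod 36 = 17, so x[738] = x[18] = 10.

10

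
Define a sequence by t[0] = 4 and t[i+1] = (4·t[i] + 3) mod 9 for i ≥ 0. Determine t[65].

7

Listing terms: t[0] = 4; t[1] = 1; t[2] = 7; t[3] = 4.
The sequence repeats with period 3.
So t[65] = t[0 + ((65-0) mod 3)] = t[2] = 7.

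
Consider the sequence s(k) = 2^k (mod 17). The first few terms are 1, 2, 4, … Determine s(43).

Computing terms: s(0) = 1; s(1) = 2; s(2) = 4; s(3) = 8; s(4) = 16; s(5) = 15; s(6) = 13; s(7) = 9; s(8) = 1.
Since s(8) = s(0) = 1, the sequence is periodic with period 8.
So s(43) = s(0 + ((43-0) mod 8)) = s(3) = 8.

8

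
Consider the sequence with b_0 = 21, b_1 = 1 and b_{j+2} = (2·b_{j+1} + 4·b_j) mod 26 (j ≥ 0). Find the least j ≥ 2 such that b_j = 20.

Listing terms: b_0 = 21, b_1 = 1, b_2 = 8, b_3 = 20, b_4 = 20, b_5 = 16, b_6 = 8, b_7 = 2, b_8 = 10, b_9 = 2, b_{10} = 18, b_{11} = 18, b_{12} = 4, b_{13} = 2, b_{14} = 20, b_{15} = 22, b_{16} = 20, b_{17} = 24, b_{18} = 24, b_{19} = 14, b_{20} = 20, b_{21} = 18, b_{22} = 12, b_{23} = 18, b_{24} = 6, b_{25} = 6, b_{26} = 10, b_{27} = 18, b_{28} = 24, b_{29} = 16, b_{30} = 24, b_{31} = 8, b_{32} = 8, b_{33} = 22, b_{34} = 24, b_{35} = 6, b_{36} = 4, b_{37} = 6, b_{38} = 2, b_{39} = 2, b_{40} = 12, b_{41} = 6, b_{42} = 8, b_{43} = 14, b_{44} = 8, b_{45} = 20.
Since (b_{44}, b_{45}) = (b_2, b_3) = (8, 20) (two consecutive terms determine the rest), the sequence is eventually periodic: after a pre-period of length 2 it cycles with period 42.
The value 20 first appears (with j ≥ 2) at b_3.

3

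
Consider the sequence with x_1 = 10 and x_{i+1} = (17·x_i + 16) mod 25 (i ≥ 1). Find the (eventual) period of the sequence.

We have x_1 = 10,  x_2 = 11,  x_3 = 3,  x_4 = 17,  x_5 = 5,  x_6 = 1,  x_7 = 8,  x_8 = 2,  x_9 = 0,  x_{10} = 16,  x_{11} = 13,  x_{12} = 12,  x_{13} = 20,  x_{14} = 6,  x_{15} = 18,  x_{16} = 22,  x_{17} = 15,  x_{18} = 21,  x_{19} = 23,  x_{20} = 7,  x_{21} = 10.
The sequence repeats with period 20.

20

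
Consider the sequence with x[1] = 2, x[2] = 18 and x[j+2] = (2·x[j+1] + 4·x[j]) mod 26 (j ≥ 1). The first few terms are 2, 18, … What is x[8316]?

10

We have x[1] = 2, x[2] = 18, x[3] = 18, x[4] = 4, x[5] = 2, x[6] = 20, x[7] = 22, x[8] = 20, x[9] = 24, x[10] = 24, x[11] = 14, x[12] = 20, x[13] = 18, x[14] = 12, x[15] = 18, x[16] = 6, x[17] = 6, x[18] = 10, x[19] = 18, x[20] = 24, x[21] = 16, x[22] = 24, x[23] = 8, x[24] = 8, x[25] = 22, x[26] = 24, x[27] = 6, x[28] = 4, x[29] = 6, x[30] = 2, x[31] = 2, x[32] = 12, x[33] = 6, x[34] = 8, x[35] = 14, x[36] = 8, x[37] = 20, x[38] = 20, x[39] = 16, x[40] = 8, x[41] = 2, x[42] = 10, x[43] = 2, x[44] = 18.
The sequence repeats with period 42.
So x[8316] = x[1 + ((8316-1) mod 42)] = x[42] = 10.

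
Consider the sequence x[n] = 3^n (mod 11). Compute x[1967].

9

Computing terms: x[1] = 3, x[2] = 9, x[3] = 5, x[4] = 4, x[5] = 1, x[6] = 3.
The sequence repeats with period 5.
(1967 - 1) mod 5 = 1, so x[1967] = x[2] = 9.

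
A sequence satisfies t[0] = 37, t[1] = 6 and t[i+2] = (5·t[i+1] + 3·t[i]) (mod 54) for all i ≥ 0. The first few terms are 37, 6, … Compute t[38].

Computing terms: t[0] = 37; t[1] = 6; t[2] = 33; t[3] = 21; t[4] = 42; t[5] = 3; t[6] = 33; t[7] = 12; t[8] = 51; t[9] = 21; t[10] = 42.
Since (t[9], t[10]) = (t[3], t[4]) = (21, 42) (two consecutive terms determine the rest), the sequence is eventually periodic: after a pre-period of length 3 it cycles with period 6.
For i ≥ 3, t[i] depends only on (i - 3) mod 6. (38 - 3) mod 6 = 5, so t[38] = t[8] = 51.

51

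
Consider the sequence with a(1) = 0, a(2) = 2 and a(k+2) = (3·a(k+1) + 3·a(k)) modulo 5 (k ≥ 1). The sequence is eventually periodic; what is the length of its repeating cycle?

4

a(1) = 0; a(2) = 2; a(3) = 1; a(4) = 4; a(5) = 0; a(6) = 2.
The sequence repeats with period 4.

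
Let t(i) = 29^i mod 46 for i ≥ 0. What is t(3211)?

Computing terms: t(0) = 1, t(1) = 29, t(2) = 13, t(3) = 9, t(4) = 31, t(5) = 25, t(6) = 35, t(7) = 3, t(8) = 41, t(9) = 39, t(10) = 27, t(11) = 1.
Since t(11) = t(0) = 1, the sequence is periodic with period 11.
So t(3211) = t(0 + ((3211-0) mod 11)) = t(10) = 27.

27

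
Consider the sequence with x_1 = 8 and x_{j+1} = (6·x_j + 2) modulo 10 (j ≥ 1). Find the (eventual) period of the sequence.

5

Listing terms: x_1 = 8,  x_2 = 0,  x_3 = 2,  x_4 = 4,  x_5 = 6,  x_6 = 8.
The sequence repeats with period 5.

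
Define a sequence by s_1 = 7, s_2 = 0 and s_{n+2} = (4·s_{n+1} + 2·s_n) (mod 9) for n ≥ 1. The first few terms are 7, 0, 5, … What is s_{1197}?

5

We have s_1 = 7; s_2 = 0; s_3 = 5; s_4 = 2; s_5 = 0; s_6 = 4; s_7 = 7; s_8 = 0.
The sequence repeats with period 6.
So s_{1197} = s_{1 + ((1197-1) mod 6)} = s_3 = 5.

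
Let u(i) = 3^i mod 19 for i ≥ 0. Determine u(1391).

15

Computing terms: u(0) = 1,  u(1) = 3,  u(2) = 9,  u(3) = 8,  u(4) = 5,  u(5) = 15,  u(6) = 7,  u(7) = 2,  u(8) = 6,  u(9) = 18,  u(10) = 16,  u(11) = 10,  u(12) = 11,  u(13) = 14,  u(14) = 4,  u(15) = 12,  u(16) = 17,  u(17) = 13,  u(18) = 1.
Since u(18) = u(0) = 1, the sequence is periodic with period 18.
(1391 - 0) mod 18 = 5, so u(1391) = u(5) = 15.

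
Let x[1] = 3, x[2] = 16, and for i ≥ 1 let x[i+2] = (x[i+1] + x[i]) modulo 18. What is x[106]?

Computing terms: x[1] = 3; x[2] = 16; x[3] = 1; x[4] = 17; x[5] = 0; x[6] = 17; x[7] = 17; x[8] = 16; x[9] = 15; x[10] = 13; x[11] = 10; x[12] = 5; x[13] = 15; x[14] = 2; x[15] = 17; x[16] = 1; x[17] = 0; x[18] = 1; x[19] = 1; x[20] = 2; x[21] = 3; x[22] = 5; x[23] = 8; x[24] = 13; x[25] = 3; x[26] = 16.
The sequence repeats with period 24.
(106 - 1) mod 24 = 9, so x[106] = x[10] = 13.

13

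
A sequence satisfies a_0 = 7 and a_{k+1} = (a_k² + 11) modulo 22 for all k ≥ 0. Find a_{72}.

Computing terms: a_0 = 7, a_1 = 16, a_2 = 3, a_3 = 20, a_4 = 15, a_5 = 16.
Since a_5 = a_1 = 16, the sequence is eventually periodic: after a pre-period of length 1 it cycles with period 4.
For k ≥ 1, a_k depends only on (k - 1) mod 4. (72 - 1) mod 4 = 3, so a_{72} = a_4 = 15.

15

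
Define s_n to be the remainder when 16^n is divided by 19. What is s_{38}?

Computing terms: s_0 = 1,  s_1 = 16,  s_2 = 9,  s_3 = 11,  s_4 = 5,  s_5 = 4,  s_6 = 7,  s_7 = 17,  s_8 = 6,  s_9 = 1.
The sequence repeats with period 9.
So s_{38} = s_{0 + ((38-0) mod 9)} = s_2 = 9.

9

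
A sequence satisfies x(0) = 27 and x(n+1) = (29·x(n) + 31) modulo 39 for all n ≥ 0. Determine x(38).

Listing terms: x(0) = 27; x(1) = 34; x(2) = 3; x(3) = 1; x(4) = 21; x(5) = 16; x(6) = 27.
The sequence repeats with period 6.
So x(38) = x(0 + ((38-0) mod 6)) = x(2) = 3.

3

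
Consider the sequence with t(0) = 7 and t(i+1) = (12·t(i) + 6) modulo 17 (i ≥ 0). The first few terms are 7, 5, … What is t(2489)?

14

t(0) = 7, t(1) = 5, t(2) = 15, t(3) = 16, t(4) = 11, t(5) = 2, t(6) = 13, t(7) = 9, t(8) = 12, t(9) = 14, t(10) = 4, t(11) = 3, t(12) = 8, t(13) = 0, t(14) = 6, t(15) = 10, t(16) = 7.
Since t(16) = t(0) = 7, the sequence is periodic with period 16.
So t(2489) = t(0 + ((2489-0) mod 16)) = t(9) = 14.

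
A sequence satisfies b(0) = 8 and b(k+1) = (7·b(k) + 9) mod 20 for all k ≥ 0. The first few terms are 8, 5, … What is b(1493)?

Listing terms: b(0) = 8; b(1) = 5; b(2) = 4; b(3) = 17; b(4) = 8.
The sequence repeats with period 4.
(1493 - 0) mod 4 = 1, so b(1493) = b(1) = 5.

5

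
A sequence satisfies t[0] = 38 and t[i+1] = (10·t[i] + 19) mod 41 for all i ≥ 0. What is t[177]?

32

We have t[0] = 38,  t[1] = 30,  t[2] = 32,  t[3] = 11,  t[4] = 6,  t[5] = 38.
The sequence repeats with period 5.
(177 - 0) mod 5 = 2, so t[177] = t[2] = 32.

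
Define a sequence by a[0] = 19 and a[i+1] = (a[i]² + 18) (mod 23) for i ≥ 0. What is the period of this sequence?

3

We have a[0] = 19, a[1] = 11, a[2] = 1, a[3] = 19.
The sequence repeats with period 3.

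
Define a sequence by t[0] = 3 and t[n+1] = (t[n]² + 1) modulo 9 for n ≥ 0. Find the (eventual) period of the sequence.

Listing terms: t[0] = 3, t[1] = 1, t[2] = 2, t[3] = 5, t[4] = 8, t[5] = 2.
Since t[5] = t[2] = 2, the sequence is eventually periodic: after a pre-period of length 2 it cycles with period 3.

3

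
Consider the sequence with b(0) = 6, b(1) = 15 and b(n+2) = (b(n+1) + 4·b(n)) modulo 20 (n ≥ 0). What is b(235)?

15

b(0) = 6, b(1) = 15, b(2) = 19, b(3) = 19, b(4) = 15, b(5) = 11, b(6) = 11, b(7) = 15, b(8) = 19.
Since (b(7), b(8)) = (b(1), b(2)) = (15, 19) (two consecutive terms determine the rest), the sequence is eventually periodic: after a pre-period of length 1 it cycles with period 6.
For n ≥ 1, b(n) depends only on (n - 1) mod 6. (235 - 1) mod 6 = 0, so b(235) = b(1) = 15.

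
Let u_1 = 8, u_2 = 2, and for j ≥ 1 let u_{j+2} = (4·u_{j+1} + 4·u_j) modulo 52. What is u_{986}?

16

We have u_1 = 8, u_2 = 2, u_3 = 40, u_4 = 12, u_5 = 0, u_6 = 48, u_7 = 36, u_8 = 24, u_9 = 32, u_{10} = 16, u_{11} = 36, u_{12} = 0, u_{13} = 40, u_{14} = 4, u_{15} = 20, u_{16} = 44, u_{17} = 48, u_{18} = 4, u_{19} = 0, u_{20} = 16, u_{21} = 12, u_{22} = 8, u_{23} = 28, u_{24} = 40, u_{25} = 12.
Since (u_{24}, u_{25}) = (u_3, u_4) = (40, 12) (two consecutive terms determine the rest), the sequence is eventually periodic: after a pre-period of length 2 it cycles with period 21.
For j ≥ 3, u_j depends only on (j - 3) mod 21. (986 - 3) mod 21 = 17, so u_{986} = u_{20} = 16.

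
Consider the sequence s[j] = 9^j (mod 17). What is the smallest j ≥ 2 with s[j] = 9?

9

We have s[1] = 9,  s[2] = 13,  s[3] = 15,  s[4] = 16,  s[5] = 8,  s[6] = 4,  s[7] = 2,  s[8] = 1,  s[9] = 9.
The sequence repeats with period 8.
The value 9 next appears (with j ≥ 2) at s[9].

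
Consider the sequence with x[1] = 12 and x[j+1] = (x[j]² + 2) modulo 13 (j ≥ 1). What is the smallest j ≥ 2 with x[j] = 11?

Listing terms: x[1] = 12, x[2] = 3, x[3] = 11, x[4] = 6, x[5] = 12.
Since x[5] = x[1] = 12, the sequence is periodic with period 4.
The value 11 first appears (with j ≥ 2) at x[3].

3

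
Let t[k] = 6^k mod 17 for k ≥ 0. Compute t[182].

8

We have t[0] = 1,  t[1] = 6,  t[2] = 2,  t[3] = 12,  t[4] = 4,  t[5] = 7,  t[6] = 8,  t[7] = 14,  t[8] = 16,  t[9] = 11,  t[10] = 15,  t[11] = 5,  t[12] = 13,  t[13] = 10,  t[14] = 9,  t[15] = 3,  t[16] = 1.
The sequence repeats with period 16.
So t[182] = t[0 + ((182-0) mod 16)] = t[6] = 8.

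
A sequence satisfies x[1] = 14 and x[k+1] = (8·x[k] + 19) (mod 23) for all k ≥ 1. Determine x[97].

5

We have x[1] = 14,  x[2] = 16,  x[3] = 9,  x[4] = 22,  x[5] = 11,  x[6] = 15,  x[7] = 1,  x[8] = 4,  x[9] = 5,  x[10] = 13,  x[11] = 8,  x[12] = 14.
Since x[12] = x[1] = 14, the sequence is periodic with period 11.
(97 - 1) mod 11 = 8, so x[97] = x[9] = 5.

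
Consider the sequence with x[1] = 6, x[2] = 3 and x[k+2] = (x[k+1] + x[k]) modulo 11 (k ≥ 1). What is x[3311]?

Computing terms: x[1] = 6, x[2] = 3, x[3] = 9, x[4] = 1, x[5] = 10, x[6] = 0, x[7] = 10, x[8] = 10, x[9] = 9, x[10] = 8, x[11] = 6, x[12] = 3.
The sequence repeats with period 10.
(3311 - 1) mod 10 = 0, so x[3311] = x[1] = 6.

6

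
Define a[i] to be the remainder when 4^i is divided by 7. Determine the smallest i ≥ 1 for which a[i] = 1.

a[0] = 1, a[1] = 4, a[2] = 2, a[3] = 1.
Since a[3] = a[0] = 1, the sequence is periodic with period 3.
The value 1 next appears (with i ≥ 1) at a[3].

3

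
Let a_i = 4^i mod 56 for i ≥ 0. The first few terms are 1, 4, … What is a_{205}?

Computing terms: a_0 = 1; a_1 = 4; a_2 = 16; a_3 = 8; a_4 = 32; a_5 = 16.
Since a_5 = a_2 = 16, the sequence is eventually periodic: after a pre-period of length 2 it cycles with period 3.
For i ≥ 2, a_i depends only on (i - 2) mod 3. (205 - 2) mod 3 = 2, so a_{205} = a_4 = 32.

32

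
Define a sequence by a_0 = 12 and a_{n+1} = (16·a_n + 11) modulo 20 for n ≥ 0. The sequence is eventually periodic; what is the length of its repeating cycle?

5

Listing terms: a_0 = 12; a_1 = 3; a_2 = 19; a_3 = 15; a_4 = 11; a_5 = 7; a_6 = 3.
Since a_6 = a_1 = 3, the sequence is eventually periodic: after a pre-period of length 1 it cycles with period 5.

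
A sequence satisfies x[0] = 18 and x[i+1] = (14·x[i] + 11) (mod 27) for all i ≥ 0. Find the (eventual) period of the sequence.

Computing terms: x[0] = 18, x[1] = 20, x[2] = 21, x[3] = 8, x[4] = 15, x[5] = 5, x[6] = 0, x[7] = 11, x[8] = 3, x[9] = 26, x[10] = 24, x[11] = 23, x[12] = 9, x[13] = 2, x[14] = 12, x[15] = 17, x[16] = 6, x[17] = 14, x[18] = 18.
The sequence repeats with period 18.

18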